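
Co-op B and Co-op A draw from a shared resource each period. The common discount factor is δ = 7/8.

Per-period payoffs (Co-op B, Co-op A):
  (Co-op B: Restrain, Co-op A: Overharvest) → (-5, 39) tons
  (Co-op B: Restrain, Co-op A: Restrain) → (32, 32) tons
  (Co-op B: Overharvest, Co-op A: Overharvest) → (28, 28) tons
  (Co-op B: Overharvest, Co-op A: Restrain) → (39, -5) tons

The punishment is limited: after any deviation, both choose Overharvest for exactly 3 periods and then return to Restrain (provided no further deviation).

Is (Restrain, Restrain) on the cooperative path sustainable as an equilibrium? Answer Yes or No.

Yes

IC: δ+…+δ^3 ≥ (39−32)/(32−28) = 7/4.
At δ = 7/8: partial sum = 2.3105 ≥ 1.7500. Cooperation sustainable.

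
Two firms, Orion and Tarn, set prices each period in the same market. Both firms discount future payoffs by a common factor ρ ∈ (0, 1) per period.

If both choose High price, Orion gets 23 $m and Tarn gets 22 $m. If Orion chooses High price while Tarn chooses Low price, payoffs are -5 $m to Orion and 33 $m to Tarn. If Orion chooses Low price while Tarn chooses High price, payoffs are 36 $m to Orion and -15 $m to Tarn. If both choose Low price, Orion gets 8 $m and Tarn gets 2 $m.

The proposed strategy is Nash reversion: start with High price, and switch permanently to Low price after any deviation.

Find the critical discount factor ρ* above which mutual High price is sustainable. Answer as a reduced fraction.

Orion's threshold: (36−23)/(36−8) = 13/28.
Tarn's threshold: (33−22)/(33−2) = 11/31.
13/28 > 11/31, so Orion binds and ρ* = 13/28.

13/28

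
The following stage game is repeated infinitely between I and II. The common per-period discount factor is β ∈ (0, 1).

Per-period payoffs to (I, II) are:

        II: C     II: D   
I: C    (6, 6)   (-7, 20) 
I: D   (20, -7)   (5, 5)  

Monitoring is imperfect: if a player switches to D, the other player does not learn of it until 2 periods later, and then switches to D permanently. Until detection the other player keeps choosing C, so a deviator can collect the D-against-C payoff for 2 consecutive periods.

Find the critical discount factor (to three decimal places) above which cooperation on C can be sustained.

The best deviation is to choose D for all 2 undetected periods, earning 20 each, then 5 forever once detected.
Deviation value: 20(1−β^2)/(1−β) + 5β^2/(1−β); cooperation value: 6/(1−β).
IC: 6 ≥ 20(1−β^2) + 5β^2 = 20 − 15β^2.
So β^2 ≥ 14/15, giving β ≥ (14/15)^(1/2) ≈ 0.966.

0.966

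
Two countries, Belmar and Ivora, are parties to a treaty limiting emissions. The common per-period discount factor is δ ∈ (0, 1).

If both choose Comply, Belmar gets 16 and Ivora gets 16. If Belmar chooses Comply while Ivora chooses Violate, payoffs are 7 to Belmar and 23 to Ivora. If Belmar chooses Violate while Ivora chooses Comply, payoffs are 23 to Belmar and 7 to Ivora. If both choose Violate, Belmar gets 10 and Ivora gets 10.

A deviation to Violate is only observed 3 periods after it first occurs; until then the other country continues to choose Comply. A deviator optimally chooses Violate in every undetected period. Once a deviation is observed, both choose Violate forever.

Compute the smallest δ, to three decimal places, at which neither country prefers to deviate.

0.814

A deviator earns 23 for 3 periods, then 10 forever; cooperating earns 16 forever. Multiplying the IC by (1−δ):
16 ≥ 23(1−δ^3) + 10δ^3, so 13·δ^3 ≥ 7 and δ^3 ≥ 7/13.
δ ≥ (7/13)^(1/3) ≈ 0.814.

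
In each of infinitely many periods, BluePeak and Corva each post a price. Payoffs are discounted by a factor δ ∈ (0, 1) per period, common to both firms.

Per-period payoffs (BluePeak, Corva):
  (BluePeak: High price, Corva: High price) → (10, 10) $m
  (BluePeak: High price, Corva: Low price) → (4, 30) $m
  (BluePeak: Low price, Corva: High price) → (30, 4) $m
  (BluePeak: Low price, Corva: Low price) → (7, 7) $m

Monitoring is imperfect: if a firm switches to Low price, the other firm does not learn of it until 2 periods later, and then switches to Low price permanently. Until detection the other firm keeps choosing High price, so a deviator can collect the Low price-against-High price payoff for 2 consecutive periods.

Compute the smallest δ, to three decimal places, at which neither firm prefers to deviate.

0.933

Deviating for the 2 undetected periods gains 30−10 = 20 per period over cooperation, then loses 10−7 = 3 per period forever once punishment starts.
Gain: 20(1 + δ + … + δ^1); loss: 3·δ^2/(1−δ).
No profitable deviation ⇔ 20(1−δ^2) ≤ 3·δ^2, i.e. δ^2 ≥ 20/(20+3) = 20/23.
Hence δ ≥ (20/23)^(1/2) ≈ 0.933.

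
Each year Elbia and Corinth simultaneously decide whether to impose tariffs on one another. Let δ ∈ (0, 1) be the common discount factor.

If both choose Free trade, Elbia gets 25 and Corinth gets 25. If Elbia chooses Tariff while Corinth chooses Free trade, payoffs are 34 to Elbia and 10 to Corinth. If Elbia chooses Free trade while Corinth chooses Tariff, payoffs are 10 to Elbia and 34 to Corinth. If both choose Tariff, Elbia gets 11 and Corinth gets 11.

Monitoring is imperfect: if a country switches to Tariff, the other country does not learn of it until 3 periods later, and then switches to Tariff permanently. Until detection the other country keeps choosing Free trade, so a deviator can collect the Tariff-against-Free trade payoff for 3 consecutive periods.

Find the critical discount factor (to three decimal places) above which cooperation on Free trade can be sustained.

The best deviation is to choose Tariff for all 3 undetected periods, earning 34 each, then 11 forever once detected.
Deviation value: 34(1−δ^3)/(1−δ) + 11δ^3/(1−δ); cooperation value: 25/(1−δ).
IC: 25 ≥ 34(1−δ^3) + 11δ^3 = 34 − 23δ^3.
So δ^3 ≥ 9/23, giving δ ≥ (9/23)^(1/3) ≈ 0.731.

0.731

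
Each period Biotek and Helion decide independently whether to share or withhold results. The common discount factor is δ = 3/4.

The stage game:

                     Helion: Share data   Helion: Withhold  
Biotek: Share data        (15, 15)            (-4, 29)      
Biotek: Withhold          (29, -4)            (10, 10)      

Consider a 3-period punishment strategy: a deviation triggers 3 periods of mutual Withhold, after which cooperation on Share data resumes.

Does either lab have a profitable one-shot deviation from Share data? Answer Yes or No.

Yes

IC: δ+…+δ^3 ≥ (29−15)/(15−10) = 14/5.
At δ = 3/4: partial sum = 1.7344 < 2.8000. Cooperation not sustainable.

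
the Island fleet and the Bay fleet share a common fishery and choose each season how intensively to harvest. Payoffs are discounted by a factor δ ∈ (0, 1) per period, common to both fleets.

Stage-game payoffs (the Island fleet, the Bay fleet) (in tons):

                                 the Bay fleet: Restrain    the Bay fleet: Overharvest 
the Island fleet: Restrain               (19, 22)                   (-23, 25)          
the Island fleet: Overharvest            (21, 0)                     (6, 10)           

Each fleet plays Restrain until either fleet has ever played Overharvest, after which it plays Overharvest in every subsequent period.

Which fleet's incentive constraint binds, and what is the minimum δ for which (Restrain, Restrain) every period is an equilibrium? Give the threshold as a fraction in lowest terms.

the Island fleet's threshold: (21−19)/(21−6) = 2/15.
the Bay fleet's threshold: (25−22)/(25−10) = 1/5.
2/15 < 1/5, so the Bay fleet binds and δ* = 1/5.

the Bay fleet; δ ≥ 1/5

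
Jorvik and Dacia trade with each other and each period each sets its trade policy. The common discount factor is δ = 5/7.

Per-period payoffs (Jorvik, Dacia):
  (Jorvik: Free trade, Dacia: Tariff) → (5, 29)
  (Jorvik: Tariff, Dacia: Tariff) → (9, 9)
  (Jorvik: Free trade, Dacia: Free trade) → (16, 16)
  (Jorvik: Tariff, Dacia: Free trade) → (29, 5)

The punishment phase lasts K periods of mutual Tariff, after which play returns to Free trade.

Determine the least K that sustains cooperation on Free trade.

Need Σ_{k=1}^{K} δ^k ≥ (29−16)/(16−9) = 1.8571 at δ = 5/7.
At K = 4 the sum is 1.8492 < 1.8571; at K = 5 it is 2.0352 ≥ 1.8571.
So the minimum punishment length is K = 5.

5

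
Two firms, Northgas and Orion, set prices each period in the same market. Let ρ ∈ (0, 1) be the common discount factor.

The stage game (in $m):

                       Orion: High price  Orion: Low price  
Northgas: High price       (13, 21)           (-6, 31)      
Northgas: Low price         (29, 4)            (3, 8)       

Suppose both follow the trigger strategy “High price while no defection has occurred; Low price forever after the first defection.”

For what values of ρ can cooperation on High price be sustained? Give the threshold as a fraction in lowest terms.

8/13

Northgas: cooperation gives 13 each period; deviation gives 29 once then 3 forever.
  13/(1−ρ) ≥ 29 + 3ρ/(1−ρ) ⇒ ρ ≥ 16/26 = 8/13.
Orion: cooperation gives 21 each period; deviation gives 31 once then 8 forever.
  ρ ≥ 10/23.
Both must hold, so the binding constraint is Northgas's: ρ ≥ 8/13.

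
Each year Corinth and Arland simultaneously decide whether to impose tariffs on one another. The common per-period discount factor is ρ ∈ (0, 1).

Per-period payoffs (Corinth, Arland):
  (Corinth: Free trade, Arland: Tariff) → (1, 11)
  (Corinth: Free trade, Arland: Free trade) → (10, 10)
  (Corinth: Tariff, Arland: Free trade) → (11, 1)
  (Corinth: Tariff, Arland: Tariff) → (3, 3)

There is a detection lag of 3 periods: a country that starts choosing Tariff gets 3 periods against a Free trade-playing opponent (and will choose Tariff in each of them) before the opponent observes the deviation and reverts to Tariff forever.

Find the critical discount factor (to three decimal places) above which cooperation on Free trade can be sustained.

0.500

Deviating for the 3 undetected periods gains 11−10 = 1 per period over cooperation, then loses 10−3 = 7 per period forever once punishment starts.
Gain: 1(1 + ρ + … + ρ^2); loss: 7·ρ^3/(1−ρ).
No profitable deviation ⇔ 1(1−ρ^3) ≤ 7·ρ^3, i.e. ρ^3 ≥ 1/(1+7) = 1/8.
Hence ρ ≥ (1/8)^(1/3) ≈ 0.500.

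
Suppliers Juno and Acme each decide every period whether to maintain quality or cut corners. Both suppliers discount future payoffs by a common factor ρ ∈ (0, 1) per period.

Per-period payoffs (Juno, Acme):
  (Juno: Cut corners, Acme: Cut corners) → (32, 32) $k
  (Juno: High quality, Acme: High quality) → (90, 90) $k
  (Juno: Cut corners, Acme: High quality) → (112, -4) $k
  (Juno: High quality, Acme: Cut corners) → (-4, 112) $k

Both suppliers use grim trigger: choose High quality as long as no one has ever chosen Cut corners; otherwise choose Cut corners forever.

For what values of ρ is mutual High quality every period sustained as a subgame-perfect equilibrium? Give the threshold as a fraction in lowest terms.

Cooperation forever yields 90 each period: 90/(1−ρ).
Deviating yields 112 once, then 32 forever: 112 + 32ρ/(1−ρ).
No profitable deviation requires 90/(1−ρ) ≥ 112 + 32ρ/(1−ρ).
Multiplying by (1−ρ): 90 ≥ 112(1−ρ) + 32ρ = 112 − 80ρ.
So 80ρ ≥ 22, i.e. ρ ≥ 22/80 = 11/40.

11/40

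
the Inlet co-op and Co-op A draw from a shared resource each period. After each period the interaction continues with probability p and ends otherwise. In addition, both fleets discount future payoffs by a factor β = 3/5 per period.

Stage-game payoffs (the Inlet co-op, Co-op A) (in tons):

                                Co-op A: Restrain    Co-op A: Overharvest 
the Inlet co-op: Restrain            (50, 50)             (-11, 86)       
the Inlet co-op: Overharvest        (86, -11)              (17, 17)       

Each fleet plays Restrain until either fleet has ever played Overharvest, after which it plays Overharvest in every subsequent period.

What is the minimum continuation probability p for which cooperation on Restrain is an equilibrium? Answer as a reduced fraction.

20/23

Expected continuation weight on next period's payoff is β·p = 3/5·p, which plays the role of the discount factor.
Cooperation requires 3/5·p ≥ (86−50)/(86−17) = 12/23, hence p ≥ 20/23.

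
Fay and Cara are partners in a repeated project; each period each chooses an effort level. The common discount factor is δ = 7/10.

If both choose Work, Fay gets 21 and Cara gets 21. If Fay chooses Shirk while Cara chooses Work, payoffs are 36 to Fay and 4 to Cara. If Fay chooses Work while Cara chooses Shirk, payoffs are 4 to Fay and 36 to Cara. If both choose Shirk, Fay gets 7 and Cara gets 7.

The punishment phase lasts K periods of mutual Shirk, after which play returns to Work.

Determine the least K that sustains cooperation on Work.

Need Σ_{k=1}^{K} δ^k ≥ (36−21)/(21−7) = 1.0714 at δ = 7/10.
At K = 1 the sum is 0.7000 < 1.0714; at K = 2 it is 1.1900 ≥ 1.0714.
So the minimum punishment length is K = 2.

2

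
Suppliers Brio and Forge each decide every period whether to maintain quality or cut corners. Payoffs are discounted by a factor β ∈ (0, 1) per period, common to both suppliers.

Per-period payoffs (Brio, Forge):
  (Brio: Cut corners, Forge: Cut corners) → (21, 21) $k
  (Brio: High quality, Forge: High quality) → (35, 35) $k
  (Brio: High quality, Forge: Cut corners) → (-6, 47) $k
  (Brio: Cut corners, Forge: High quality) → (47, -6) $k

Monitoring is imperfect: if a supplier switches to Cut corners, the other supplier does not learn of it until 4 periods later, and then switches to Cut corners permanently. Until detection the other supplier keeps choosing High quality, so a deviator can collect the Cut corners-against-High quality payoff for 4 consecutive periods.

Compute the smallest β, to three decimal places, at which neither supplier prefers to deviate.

0.824

A deviator earns 47 for 4 periods, then 21 forever; cooperating earns 35 forever. Multiplying the IC by (1−β):
35 ≥ 47(1−β^4) + 21β^4, so 26·β^4 ≥ 12 and β^4 ≥ 6/13.
β ≥ (6/13)^(1/4) ≈ 0.824.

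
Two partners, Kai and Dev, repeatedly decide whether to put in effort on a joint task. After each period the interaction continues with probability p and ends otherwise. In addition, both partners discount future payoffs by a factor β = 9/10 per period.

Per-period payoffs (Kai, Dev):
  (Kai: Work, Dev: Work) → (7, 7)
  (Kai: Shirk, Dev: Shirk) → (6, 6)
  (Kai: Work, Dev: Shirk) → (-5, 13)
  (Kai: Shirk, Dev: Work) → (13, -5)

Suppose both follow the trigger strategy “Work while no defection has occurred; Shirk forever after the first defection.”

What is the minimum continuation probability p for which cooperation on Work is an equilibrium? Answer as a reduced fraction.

20/21

Expected continuation weight on next period's payoff is β·p = 9/10·p, which plays the role of the discount factor.
Cooperation requires 9/10·p ≥ (13−7)/(13−6) = 6/7, hence p ≥ 20/21.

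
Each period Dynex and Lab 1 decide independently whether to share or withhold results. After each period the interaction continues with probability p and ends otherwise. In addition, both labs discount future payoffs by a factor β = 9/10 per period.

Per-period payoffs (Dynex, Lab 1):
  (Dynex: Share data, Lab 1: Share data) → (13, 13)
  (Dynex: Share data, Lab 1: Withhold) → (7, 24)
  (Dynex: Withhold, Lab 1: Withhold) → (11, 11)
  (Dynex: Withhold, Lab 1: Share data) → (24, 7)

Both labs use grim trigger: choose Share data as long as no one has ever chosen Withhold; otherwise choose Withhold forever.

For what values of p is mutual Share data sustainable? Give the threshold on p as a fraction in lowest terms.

110/117

With continuation probability p and discount β, the effective per-period discount factor is βp.
Grim-trigger IC: βp ≥ (24−13)/(24−11) = 11/13.
So p ≥ (11/13)/(9/10) = 110/117.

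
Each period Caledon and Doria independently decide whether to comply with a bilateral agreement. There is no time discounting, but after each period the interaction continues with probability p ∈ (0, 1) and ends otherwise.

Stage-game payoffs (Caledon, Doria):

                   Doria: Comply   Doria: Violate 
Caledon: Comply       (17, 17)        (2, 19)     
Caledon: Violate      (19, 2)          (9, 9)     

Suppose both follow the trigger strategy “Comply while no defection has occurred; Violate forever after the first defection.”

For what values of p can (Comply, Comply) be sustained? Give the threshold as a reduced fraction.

With no time discounting, the continuation probability p plays the role of the discount factor.
Grim-trigger IC: 17/(1−p) ≥ 19 + 9p/(1−p) ⇒ p ≥ (19−17)/(19−9) = 1/5.

1/5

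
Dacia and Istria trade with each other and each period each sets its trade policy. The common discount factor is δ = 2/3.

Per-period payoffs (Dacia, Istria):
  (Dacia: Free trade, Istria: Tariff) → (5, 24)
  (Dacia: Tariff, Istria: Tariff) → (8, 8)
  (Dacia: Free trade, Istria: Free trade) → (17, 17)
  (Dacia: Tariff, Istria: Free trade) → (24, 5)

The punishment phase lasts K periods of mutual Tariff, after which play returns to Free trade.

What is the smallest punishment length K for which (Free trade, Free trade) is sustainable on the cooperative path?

Need Σ_{k=1}^{K} δ^k ≥ (24−17)/(17−8) = 0.7778 at δ = 2/3.
At K = 1 the sum is 0.6667 < 0.7778; at K = 2 it is 1.1111 ≥ 0.7778.
So the minimum punishment length is K = 2.

2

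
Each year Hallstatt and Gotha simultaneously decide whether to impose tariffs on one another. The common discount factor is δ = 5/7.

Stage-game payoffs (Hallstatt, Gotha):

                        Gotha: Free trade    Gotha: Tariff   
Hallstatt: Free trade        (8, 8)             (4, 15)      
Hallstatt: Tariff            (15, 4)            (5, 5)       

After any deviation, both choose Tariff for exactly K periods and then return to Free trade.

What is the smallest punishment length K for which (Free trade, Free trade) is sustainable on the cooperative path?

Need Σ_{k=1}^{K} δ^k ≥ (15−8)/(8−5) = 2.3333 at δ = 5/7.
At K = 8 the sum is 2.3306 < 2.3333; at K = 9 it is 2.3790 ≥ 2.3333.
So the minimum punishment length is K = 9.

9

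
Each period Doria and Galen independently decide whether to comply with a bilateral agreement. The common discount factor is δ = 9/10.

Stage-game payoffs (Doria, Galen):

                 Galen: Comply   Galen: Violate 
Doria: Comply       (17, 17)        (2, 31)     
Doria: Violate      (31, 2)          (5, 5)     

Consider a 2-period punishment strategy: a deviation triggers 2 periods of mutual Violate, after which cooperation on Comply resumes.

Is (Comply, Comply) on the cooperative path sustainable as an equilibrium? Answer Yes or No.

IC: δ+…+δ^2 ≥ (31−17)/(17−5) = 7/6.
At δ = 9/10: partial sum = 1.7100 ≥ 1.1667. Cooperation sustainable.

Yes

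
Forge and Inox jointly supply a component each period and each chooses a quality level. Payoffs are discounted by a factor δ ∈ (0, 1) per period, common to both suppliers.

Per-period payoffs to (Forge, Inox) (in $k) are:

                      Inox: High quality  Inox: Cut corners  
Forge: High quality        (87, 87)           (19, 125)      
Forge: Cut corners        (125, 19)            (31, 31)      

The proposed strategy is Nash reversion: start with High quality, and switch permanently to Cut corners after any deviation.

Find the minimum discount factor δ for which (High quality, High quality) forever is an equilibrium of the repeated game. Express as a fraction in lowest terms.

19/47

One-period gain from deviating is 125 − 87 = 38. The loss is 87 − 31 = 56 in every subsequent period, with present value 56·δ/(1−δ).
Deviation is unprofitable when 56·δ/(1−δ) ≥ 38, i.e. δ/(1−δ) ≥ 19/28.
Equivalently δ ≥ 38/(38+56) = 19/47.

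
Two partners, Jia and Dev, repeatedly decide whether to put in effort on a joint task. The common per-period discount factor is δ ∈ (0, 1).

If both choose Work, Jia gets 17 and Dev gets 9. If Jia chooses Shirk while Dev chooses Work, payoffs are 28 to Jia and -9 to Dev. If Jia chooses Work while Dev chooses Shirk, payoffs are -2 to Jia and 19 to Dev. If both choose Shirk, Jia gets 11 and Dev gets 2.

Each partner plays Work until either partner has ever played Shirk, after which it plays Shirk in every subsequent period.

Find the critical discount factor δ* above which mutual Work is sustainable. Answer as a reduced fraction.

11/17

For Jia: deviation gain 28−17 = 11, per-period punishment loss 17−11 = 6. IC gives δ ≥ 11/17.
For Dev: gain 10, loss 7 per period, so δ ≥ 10/17.
The tighter constraint is Jia's, so cooperation needs δ ≥ 11/17.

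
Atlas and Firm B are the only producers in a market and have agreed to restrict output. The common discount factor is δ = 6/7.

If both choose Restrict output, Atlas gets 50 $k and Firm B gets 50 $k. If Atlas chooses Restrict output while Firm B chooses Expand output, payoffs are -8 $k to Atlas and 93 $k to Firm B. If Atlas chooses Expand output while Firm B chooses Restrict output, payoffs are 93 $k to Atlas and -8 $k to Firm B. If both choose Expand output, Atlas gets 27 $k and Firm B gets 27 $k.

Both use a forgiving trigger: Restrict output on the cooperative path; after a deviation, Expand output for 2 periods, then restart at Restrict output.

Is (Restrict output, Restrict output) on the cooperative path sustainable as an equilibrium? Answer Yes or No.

No

Comparing payoff streams over the 3 periods until play realigns: cooperate → 50(1+δ+…+δ^2); deviate → 93 + 27(δ+…+δ^2).
Cooperation is sustained iff (50−27)(δ+…+δ^2) ≥ 93−50.
δ+…+δ^2 = 6/7·(1−(6/7)^2)/(1−6/7) = 1.5918, and (93−50)/(50−27) = 1.8696.
1.5918 < 1.8696, so cooperation is not sustainable.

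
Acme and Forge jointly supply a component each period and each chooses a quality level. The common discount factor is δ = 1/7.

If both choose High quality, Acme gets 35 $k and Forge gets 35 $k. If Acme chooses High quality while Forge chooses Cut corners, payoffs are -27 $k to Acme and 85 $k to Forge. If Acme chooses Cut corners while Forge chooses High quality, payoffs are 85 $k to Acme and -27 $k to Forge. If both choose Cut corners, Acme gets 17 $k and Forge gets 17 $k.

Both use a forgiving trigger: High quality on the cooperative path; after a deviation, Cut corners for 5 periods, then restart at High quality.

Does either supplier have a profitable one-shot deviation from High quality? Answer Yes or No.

Yes

A one-shot deviation gives 85 now, then 17 for 5 periods, then back to 35.
Gain from deviating: (85−35) today; loss: (35−17) in each of the next 5 periods.
No-deviation condition: (35−17)(δ+…+δ^5) ≥ 85−35, i.e. δ+…+δ^5 ≥ 25/9.
At δ = 1/7: δ+…+δ^5 = 0.1667 < 2.7778.
So cooperation is not sustainable.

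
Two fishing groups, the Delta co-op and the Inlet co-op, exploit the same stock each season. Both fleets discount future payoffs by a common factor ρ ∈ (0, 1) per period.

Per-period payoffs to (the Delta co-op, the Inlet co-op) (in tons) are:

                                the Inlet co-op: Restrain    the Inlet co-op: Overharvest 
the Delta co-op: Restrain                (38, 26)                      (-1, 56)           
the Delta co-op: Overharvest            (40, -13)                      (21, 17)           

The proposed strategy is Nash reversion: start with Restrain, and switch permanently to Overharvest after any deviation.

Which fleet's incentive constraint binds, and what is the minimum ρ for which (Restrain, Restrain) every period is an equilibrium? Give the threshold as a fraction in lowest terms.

the Delta co-op's threshold: (40−38)/(40−21) = 2/19.
the Inlet co-op's threshold: (56−26)/(56−17) = 10/13.
2/19 < 10/13, so the Inlet co-op binds and ρ* = 10/13.

the Inlet co-op; ρ ≥ 10/13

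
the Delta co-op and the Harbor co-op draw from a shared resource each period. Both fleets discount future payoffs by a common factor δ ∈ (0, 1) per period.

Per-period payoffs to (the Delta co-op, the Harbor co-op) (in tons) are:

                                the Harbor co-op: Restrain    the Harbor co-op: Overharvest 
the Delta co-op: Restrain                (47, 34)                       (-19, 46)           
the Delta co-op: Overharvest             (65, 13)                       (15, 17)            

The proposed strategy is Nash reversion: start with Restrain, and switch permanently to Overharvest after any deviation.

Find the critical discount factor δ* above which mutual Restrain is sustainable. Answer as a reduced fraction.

12/29

the Delta co-op's threshold: (65−47)/(65−15) = 9/25.
the Harbor co-op's threshold: (46−34)/(46−17) = 12/29.
9/25 < 12/29, so the Harbor co-op binds and δ* = 12/29.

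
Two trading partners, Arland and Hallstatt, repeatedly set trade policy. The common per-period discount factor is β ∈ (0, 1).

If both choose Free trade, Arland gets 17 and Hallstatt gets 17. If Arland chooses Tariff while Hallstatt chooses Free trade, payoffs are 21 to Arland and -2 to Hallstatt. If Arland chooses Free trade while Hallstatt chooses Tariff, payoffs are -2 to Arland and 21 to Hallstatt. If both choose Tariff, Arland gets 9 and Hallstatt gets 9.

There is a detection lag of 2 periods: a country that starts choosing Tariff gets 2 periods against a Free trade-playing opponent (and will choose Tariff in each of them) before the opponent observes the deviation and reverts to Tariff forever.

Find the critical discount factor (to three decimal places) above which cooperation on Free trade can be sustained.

0.577

A deviator earns 21 for 2 periods, then 9 forever; cooperating earns 17 forever. Multiplying the IC by (1−β):
17 ≥ 21(1−β^2) + 9β^2, so 12·β^2 ≥ 4 and β^2 ≥ 1/3.
β ≥ (1/3)^(1/2) ≈ 0.577.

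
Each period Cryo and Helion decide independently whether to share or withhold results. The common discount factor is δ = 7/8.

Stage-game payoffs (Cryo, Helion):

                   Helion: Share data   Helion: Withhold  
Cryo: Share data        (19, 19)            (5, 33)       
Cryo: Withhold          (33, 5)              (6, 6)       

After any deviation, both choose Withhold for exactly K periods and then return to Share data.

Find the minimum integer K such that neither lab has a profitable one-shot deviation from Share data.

2

No profitable deviation requires (19−6)(δ+…+δ^K) ≥ 33−19, i.e. δ+…+δ^K ≥ 14/13 ≈ 1.0769.
With δ = 7/8, the partial sums are K=1: 0.8750, K=2: 1.6406.
K = 2 is the first length at which the sum reaches 1.0769.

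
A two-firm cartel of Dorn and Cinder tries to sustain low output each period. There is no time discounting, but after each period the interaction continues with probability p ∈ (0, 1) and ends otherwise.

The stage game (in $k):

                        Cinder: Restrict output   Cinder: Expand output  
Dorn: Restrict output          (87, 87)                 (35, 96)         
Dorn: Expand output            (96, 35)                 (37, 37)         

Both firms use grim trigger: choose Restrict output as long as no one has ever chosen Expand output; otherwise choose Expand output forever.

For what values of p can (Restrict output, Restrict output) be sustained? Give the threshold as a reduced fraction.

Expected cooperation value is 87 + p·87 + p²·87 + … = 87/(1−p); deviation gives 96 + p·37/(1−p).
87 ≥ 96(1−p) + 37p ⇒ 59p ≥ 9 ⇒ p ≥ 9/59.

9/59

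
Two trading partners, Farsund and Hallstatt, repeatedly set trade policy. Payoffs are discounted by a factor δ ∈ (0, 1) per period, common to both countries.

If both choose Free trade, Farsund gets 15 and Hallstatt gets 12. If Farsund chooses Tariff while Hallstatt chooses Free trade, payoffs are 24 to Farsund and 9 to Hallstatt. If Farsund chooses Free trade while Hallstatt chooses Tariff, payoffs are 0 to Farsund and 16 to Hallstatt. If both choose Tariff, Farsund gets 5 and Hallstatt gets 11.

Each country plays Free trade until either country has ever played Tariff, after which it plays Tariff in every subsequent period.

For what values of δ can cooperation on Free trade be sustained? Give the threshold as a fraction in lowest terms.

For Farsund: deviation gain 24−15 = 9, per-period punishment loss 15−5 = 10. IC gives δ ≥ 9/19.
For Hallstatt: gain 4, loss 1 per period, so δ ≥ 4/5.
The tighter constraint is Hallstatt's, so cooperation needs δ ≥ 4/5.

4/5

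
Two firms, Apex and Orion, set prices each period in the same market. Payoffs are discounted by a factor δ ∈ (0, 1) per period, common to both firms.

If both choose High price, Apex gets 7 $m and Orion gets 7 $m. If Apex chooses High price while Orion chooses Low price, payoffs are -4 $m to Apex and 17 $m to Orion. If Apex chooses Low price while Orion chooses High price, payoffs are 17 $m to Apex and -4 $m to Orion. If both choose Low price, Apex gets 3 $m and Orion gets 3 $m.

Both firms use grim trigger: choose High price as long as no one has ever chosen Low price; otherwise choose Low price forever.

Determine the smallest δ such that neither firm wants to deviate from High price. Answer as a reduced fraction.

5/7

7/(1−δ) ≥ 17 + 3δ/(1−δ)
7 ≥ 17 − 14δ
δ ≥ 10/14 = 5/7.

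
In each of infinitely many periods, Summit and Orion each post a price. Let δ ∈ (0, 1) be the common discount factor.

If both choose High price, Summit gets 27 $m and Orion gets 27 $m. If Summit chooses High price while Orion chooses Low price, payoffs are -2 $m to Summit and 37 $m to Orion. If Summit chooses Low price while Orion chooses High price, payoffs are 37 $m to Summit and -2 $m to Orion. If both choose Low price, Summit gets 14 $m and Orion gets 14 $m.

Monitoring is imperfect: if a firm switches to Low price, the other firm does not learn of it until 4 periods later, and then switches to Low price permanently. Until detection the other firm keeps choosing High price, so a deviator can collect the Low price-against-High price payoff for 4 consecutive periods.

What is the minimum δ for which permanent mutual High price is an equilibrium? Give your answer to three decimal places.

0.812

A deviator earns 37 for 4 periods, then 14 forever; cooperating earns 27 forever. Multiplying the IC by (1−δ):
27 ≥ 37(1−δ^4) + 14δ^4, so 23·δ^4 ≥ 10 and δ^4 ≥ 10/23.
δ ≥ (10/23)^(1/4) ≈ 0.812.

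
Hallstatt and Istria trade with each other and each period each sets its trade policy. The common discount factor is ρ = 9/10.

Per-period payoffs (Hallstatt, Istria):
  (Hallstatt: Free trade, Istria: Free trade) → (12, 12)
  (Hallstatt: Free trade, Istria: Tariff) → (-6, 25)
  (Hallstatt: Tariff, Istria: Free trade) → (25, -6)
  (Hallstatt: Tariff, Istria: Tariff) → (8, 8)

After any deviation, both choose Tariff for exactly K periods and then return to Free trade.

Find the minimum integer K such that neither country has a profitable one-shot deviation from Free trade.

Need Σ_{k=1}^{K} ρ^k ≥ (25−12)/(12−8) = 3.2500 at ρ = 9/10.
At K = 4 the sum is 3.0951 < 3.2500; at K = 5 it is 3.6856 ≥ 3.2500.
So the minimum punishment length is K = 5.

5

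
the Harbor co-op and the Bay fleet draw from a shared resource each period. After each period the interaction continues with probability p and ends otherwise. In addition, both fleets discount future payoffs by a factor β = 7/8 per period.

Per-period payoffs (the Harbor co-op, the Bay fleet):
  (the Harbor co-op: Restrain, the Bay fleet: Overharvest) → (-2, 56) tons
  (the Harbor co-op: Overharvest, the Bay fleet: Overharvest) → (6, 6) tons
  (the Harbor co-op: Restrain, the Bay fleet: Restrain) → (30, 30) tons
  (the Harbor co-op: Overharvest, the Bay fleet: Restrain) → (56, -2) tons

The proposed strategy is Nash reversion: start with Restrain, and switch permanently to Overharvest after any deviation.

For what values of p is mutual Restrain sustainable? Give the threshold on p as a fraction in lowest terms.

104/175

With continuation probability p and discount β, the effective per-period discount factor is βp.
Grim-trigger IC: βp ≥ (56−30)/(56−6) = 13/25.
So p ≥ (13/25)/(7/8) = 104/175.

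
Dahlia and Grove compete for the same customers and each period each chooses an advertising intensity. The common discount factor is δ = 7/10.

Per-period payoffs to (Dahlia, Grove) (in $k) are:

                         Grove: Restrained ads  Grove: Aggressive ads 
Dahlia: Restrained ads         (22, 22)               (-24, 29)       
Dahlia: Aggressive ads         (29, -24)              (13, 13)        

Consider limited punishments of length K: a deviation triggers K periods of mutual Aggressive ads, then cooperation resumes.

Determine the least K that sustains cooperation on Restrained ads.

Need Σ_{k=1}^{K} δ^k ≥ (29−22)/(22−13) = 0.7778 at δ = 7/10.
At K = 1 the sum is 0.7000 < 0.7778; at K = 2 it is 1.1900 ≥ 0.7778.
So the minimum punishment length is K = 2.

2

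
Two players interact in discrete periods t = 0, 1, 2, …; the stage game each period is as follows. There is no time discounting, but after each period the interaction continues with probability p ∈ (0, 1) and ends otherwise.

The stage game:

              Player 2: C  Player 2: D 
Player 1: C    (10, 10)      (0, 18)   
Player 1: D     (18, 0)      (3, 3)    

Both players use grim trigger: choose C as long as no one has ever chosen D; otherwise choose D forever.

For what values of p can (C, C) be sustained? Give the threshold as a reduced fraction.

With no time discounting, the continuation probability p plays the role of the discount factor.
Grim-trigger IC: 10/(1−p) ≥ 18 + 3p/(1−p) ⇒ p ≥ (18−10)/(18−3) = 8/15.

8/15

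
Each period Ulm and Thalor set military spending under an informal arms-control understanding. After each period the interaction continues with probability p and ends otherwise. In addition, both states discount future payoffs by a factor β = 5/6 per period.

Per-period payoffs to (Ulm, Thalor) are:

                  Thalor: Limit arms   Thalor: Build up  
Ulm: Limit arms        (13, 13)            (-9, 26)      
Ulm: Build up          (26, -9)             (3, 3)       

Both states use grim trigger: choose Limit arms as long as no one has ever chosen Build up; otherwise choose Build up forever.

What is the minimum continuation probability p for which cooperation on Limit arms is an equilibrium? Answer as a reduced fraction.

With continuation probability p and discount β, the effective per-period discount factor is βp.
Grim-trigger IC: βp ≥ (26−13)/(26−3) = 13/23.
So p ≥ (13/23)/(5/6) = 78/115.

78/115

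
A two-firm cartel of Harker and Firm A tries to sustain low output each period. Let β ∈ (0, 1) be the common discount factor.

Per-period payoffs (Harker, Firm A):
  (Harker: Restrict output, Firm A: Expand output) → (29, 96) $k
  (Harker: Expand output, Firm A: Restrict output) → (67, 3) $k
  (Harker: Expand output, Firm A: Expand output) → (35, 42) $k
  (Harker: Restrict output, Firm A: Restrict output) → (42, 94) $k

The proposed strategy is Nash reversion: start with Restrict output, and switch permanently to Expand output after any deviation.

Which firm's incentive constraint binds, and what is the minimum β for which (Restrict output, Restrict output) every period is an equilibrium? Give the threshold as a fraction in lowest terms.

For Harker: deviation gain 67−42 = 25, per-period punishment loss 42−35 = 7. IC gives β ≥ 25/32.
For Firm A: gain 2, loss 52 per period, so β ≥ 2/54 = 1/27.
The tighter constraint is Harker's, so cooperation needs β ≥ 25/32.

Harker; β ≥ 25/32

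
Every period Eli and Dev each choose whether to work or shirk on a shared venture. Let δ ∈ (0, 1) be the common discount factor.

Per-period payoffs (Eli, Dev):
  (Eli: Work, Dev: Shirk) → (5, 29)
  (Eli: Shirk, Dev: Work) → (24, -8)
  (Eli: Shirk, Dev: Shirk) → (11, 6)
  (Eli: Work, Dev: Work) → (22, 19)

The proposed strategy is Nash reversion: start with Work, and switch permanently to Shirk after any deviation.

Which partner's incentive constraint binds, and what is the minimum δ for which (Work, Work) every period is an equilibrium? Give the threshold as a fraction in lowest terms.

Eli's threshold: (24−22)/(24−11) = 2/13.
Dev's threshold: (29−19)/(29−6) = 10/23.
2/13 < 10/23, so Dev binds and δ* = 10/23.

Dev; δ ≥ 10/23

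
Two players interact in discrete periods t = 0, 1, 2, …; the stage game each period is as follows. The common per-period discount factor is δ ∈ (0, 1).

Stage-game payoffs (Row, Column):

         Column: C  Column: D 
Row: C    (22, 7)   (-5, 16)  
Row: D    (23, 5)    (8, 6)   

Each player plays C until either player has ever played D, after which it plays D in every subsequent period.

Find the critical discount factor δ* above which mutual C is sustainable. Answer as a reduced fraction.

For Row: deviation gain 23−22 = 1, per-period punishment loss 22−8 = 14. IC gives δ ≥ 1/15.
For Column: gain 9, loss 1 per period, so δ ≥ 9/10.
The tighter constraint is Column's, so cooperation needs δ ≥ 9/10.

9/10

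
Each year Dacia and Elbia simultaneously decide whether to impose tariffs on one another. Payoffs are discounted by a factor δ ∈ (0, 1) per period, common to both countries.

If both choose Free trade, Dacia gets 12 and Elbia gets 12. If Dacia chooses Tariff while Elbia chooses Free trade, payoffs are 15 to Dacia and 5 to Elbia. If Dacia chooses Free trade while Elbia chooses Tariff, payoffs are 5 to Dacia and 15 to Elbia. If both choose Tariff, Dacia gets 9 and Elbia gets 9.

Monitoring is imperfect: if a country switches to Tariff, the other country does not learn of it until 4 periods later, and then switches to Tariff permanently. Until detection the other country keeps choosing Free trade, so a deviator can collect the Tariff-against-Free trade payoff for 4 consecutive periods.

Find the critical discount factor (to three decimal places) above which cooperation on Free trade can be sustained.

0.841

A deviator earns 15 for 4 periods, then 9 forever; cooperating earns 12 forever. Multiplying the IC by (1−δ):
12 ≥ 15(1−δ^4) + 9δ^4, so 6·δ^4 ≥ 3 and δ^4 ≥ 1/2.
δ ≥ (1/2)^(1/4) ≈ 0.841.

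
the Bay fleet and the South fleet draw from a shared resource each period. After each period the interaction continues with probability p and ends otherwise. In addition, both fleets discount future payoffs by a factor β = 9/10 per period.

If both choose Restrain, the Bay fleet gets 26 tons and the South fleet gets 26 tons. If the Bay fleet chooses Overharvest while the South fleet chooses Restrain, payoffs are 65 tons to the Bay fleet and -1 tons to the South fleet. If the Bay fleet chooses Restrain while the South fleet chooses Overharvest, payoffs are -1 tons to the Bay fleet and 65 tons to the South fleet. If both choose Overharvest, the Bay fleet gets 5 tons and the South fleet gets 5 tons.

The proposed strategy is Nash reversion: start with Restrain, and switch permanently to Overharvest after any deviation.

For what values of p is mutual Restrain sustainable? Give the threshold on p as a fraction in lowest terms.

With continuation probability p and discount β, the effective per-period discount factor is βp.
Grim-trigger IC: βp ≥ (65−26)/(65−5) = 13/20.
So p ≥ (13/20)/(9/10) = 13/18.

13/18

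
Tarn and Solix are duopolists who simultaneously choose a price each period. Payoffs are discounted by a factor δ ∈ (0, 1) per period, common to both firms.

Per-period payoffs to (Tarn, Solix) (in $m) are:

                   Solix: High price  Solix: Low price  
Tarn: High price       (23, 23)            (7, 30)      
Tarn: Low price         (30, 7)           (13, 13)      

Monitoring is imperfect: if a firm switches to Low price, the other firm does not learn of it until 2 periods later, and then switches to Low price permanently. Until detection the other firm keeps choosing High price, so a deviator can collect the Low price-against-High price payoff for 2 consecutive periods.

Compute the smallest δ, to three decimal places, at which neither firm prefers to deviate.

A deviator earns 30 for 2 periods, then 13 forever; cooperating earns 23 forever. Multiplying the IC by (1−δ):
23 ≥ 30(1−δ^2) + 13δ^2, so 17·δ^2 ≥ 7 and δ^2 ≥ 7/17.
δ ≥ (7/17)^(1/2) ≈ 0.642.

0.642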